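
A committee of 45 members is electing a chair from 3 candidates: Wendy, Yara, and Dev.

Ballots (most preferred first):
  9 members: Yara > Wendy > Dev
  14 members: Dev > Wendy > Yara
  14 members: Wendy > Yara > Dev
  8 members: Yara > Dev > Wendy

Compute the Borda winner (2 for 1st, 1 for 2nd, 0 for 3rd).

Wendy

Wendy: 9×1 + 14×1 + 14×2 + 8×0 = 51
Yara: 9×2 + 14×0 + 14×1 + 8×2 = 48
Dev: 9×0 + 14×2 + 14×0 + 8×1 = 36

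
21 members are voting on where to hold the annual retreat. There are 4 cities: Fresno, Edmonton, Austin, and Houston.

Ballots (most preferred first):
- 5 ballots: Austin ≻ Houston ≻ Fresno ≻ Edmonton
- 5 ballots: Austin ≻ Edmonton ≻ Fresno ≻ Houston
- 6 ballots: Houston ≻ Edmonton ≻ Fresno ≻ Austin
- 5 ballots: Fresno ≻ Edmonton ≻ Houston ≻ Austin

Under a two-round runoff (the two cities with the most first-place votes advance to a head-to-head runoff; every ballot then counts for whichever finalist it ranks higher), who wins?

Houston

Round 1 first-place votes: Fresno 5, Edmonton 0, Austin 10, Houston 6. Austin and Houston advance.
Runoff: Austin is ranked above Houston on 10 ballots, Houston above Austin on 11.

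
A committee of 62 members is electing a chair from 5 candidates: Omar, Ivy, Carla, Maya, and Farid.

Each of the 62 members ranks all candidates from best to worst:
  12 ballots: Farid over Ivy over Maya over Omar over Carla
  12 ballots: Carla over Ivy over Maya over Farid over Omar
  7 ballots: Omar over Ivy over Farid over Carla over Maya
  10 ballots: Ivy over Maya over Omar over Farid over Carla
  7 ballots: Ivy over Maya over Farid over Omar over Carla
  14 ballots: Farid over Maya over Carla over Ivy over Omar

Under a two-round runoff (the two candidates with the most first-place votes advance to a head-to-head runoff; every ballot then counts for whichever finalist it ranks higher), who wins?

Ivy

Round 1 first-place votes: Omar 7, Ivy 17, Carla 12, Maya 0, Farid 26. Farid and Ivy advance.
Runoff: Farid is ranked above Ivy on 26 ballots, Ivy above Farid on 36.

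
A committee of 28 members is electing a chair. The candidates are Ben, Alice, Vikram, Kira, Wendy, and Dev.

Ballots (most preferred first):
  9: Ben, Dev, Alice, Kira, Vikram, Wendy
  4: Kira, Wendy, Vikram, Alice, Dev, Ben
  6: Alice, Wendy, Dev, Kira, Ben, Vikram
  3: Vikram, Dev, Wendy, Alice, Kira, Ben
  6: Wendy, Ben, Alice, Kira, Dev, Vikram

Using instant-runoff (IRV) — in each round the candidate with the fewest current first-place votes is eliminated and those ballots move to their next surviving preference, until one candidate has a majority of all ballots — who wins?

Wendy

Round 1: Ben 9, Alice 6, Vikram 3, Kira 4, Wendy 6, Dev 0. Dev eliminated.
Round 2: Ben 9, Alice 6, Vikram 3, Kira 4, Wendy 6. Vikram eliminated.
Round 3: Ben 9, Alice 6, Kira 4, Wendy 9. Kira eliminated.
Round 4: Ben 9, Alice 6, Wendy 13. Alice eliminated.
Round 5: Ben 9, Wendy 19. Wendy has a majority (≥15).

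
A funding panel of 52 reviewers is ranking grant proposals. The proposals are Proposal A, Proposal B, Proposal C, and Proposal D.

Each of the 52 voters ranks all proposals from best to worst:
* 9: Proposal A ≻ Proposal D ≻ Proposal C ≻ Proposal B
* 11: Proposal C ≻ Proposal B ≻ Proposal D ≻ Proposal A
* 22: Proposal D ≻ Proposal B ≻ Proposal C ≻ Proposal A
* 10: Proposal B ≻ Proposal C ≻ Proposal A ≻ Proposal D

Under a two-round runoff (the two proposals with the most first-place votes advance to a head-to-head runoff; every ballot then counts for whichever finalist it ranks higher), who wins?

Proposal D

Round 1 first-place votes: Proposal A 9, Proposal B 10, Proposal C 11, Proposal D 22. Proposal D and Proposal C advance.
Runoff: Proposal D is ranked above Proposal C on 31 ballots, Proposal C above Proposal D on 21.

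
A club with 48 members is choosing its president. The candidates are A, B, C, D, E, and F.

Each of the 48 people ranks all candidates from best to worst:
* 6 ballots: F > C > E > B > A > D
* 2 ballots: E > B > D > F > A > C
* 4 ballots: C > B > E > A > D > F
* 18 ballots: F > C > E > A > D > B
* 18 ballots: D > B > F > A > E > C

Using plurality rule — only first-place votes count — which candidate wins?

F

First-place votes: A 0, B 0, C 4, D 18, E 2, F 24.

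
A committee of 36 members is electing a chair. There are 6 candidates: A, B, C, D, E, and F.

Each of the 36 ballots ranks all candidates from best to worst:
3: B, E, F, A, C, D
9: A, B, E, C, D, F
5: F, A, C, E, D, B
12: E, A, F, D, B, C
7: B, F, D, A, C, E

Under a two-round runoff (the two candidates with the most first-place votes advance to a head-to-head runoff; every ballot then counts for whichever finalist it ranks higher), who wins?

B

Round 1 first-place votes: A 9, B 10, C 0, D 0, E 12, F 5. E and B advance.
Runoff: E is ranked above B on 17 ballots, B above E on 19.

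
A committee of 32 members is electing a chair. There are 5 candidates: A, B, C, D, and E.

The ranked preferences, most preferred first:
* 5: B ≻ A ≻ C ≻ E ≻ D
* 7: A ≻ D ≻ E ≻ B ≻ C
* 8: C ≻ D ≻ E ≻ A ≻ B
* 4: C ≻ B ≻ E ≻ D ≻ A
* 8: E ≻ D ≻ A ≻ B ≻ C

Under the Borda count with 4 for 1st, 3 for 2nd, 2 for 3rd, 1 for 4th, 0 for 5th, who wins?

A: 5×3 + 7×4 + 8×1 + 4×0 + 8×2 = 67
B: 5×4 + 7×1 + 8×0 + 4×3 + 8×1 = 47
C: 5×2 + 7×0 + 8×4 + 4×4 + 8×0 = 58
D: 5×0 + 7×3 + 8×3 + 4×1 + 8×3 = 73
E: 5×1 + 7×2 + 8×2 + 4×2 + 8×4 = 75

E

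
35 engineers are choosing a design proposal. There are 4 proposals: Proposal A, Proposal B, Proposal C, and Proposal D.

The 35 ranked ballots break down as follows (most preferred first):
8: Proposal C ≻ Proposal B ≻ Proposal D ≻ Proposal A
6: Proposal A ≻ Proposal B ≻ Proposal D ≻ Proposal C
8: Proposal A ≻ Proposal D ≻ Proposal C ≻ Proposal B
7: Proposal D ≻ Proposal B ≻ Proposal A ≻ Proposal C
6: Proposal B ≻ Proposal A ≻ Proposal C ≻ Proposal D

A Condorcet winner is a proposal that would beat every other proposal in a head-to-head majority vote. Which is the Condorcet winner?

Proposal B

Proposal B vs Proposal A: 21–14
Proposal B vs Proposal C: 19–16
Proposal B vs Proposal D: 20–15
Proposal B beats every other proposal.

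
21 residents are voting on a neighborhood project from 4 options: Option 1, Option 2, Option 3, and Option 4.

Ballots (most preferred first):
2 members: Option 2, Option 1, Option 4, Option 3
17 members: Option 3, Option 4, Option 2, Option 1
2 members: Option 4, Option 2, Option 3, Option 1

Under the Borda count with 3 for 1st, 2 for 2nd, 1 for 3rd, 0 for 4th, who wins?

Option 1: 2×2 + 17×0 + 2×0 = 4
Option 2: 2×3 + 17×1 + 2×2 = 27
Option 3: 2×0 + 17×3 + 2×1 = 53
Option 4: 2×1 + 17×2 + 2×3 = 42

Option 3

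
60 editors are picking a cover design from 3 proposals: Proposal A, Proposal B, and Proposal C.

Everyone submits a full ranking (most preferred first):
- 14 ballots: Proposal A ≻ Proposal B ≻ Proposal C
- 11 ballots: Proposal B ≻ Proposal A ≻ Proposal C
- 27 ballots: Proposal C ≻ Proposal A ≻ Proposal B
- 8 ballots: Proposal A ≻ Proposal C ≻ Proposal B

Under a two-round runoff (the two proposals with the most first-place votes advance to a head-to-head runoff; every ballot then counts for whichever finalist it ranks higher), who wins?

Proposal A

Round 1 first-place votes: Proposal A 22, Proposal B 11, Proposal C 27. Proposal C and Proposal A advance.
Runoff: Proposal C is ranked above Proposal A on 27 ballots, Proposal A above Proposal C on 33.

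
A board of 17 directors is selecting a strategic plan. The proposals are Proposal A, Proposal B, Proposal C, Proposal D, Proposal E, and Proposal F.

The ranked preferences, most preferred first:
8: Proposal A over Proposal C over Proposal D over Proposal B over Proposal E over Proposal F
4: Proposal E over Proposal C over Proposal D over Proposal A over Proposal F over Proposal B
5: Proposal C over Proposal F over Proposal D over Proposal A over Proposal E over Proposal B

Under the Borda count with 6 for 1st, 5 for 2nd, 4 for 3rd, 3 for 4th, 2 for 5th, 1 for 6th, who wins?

Proposal C

Proposal A: 8×6 + 4×3 + 5×3 = 75
Proposal B: 8×3 + 4×1 + 5×1 = 33
Proposal C: 8×5 + 4×5 + 5×6 = 90
Proposal D: 8×4 + 4×4 + 5×4 = 68
Proposal E: 8×2 + 4×6 + 5×2 = 50
Proposal F: 8×1 + 4×2 + 5×5 = 41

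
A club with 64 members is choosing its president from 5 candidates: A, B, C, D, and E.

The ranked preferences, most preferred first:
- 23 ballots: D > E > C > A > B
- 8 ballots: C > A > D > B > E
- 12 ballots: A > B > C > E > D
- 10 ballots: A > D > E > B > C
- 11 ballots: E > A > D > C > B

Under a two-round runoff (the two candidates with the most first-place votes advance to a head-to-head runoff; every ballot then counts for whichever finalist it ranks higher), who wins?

Round 1 first-place votes: A 22, B 0, C 8, D 23, E 11. D and A advance.
Runoff: D is ranked above A on 23 ballots, A above D on 41.

A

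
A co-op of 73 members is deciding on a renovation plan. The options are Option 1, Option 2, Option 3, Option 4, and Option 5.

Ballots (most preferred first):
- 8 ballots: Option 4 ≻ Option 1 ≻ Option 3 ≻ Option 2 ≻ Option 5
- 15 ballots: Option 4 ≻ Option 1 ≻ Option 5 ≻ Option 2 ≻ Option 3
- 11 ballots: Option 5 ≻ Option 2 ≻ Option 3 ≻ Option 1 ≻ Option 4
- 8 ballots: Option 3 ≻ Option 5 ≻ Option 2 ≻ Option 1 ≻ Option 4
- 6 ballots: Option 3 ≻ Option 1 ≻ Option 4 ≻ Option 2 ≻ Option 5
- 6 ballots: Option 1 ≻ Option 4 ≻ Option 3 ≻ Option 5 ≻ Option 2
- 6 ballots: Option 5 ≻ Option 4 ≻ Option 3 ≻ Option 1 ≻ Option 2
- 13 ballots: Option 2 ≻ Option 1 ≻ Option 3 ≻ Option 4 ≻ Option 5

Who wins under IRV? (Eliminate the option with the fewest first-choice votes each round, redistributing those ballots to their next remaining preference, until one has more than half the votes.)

Option 3

Round 1: Option 1 6, Option 2 13, Option 3 14, Option 4 23, Option 5 17. Option 1 eliminated.
Round 2: Option 2 13, Option 3 14, Option 4 29, Option 5 17. Option 2 eliminated.
Round 3: Option 3 27, Option 4 29, Option 5 17. Option 5 eliminated.
Round 4: Option 3 38, Option 4 35. Option 3 has a majority (≥37).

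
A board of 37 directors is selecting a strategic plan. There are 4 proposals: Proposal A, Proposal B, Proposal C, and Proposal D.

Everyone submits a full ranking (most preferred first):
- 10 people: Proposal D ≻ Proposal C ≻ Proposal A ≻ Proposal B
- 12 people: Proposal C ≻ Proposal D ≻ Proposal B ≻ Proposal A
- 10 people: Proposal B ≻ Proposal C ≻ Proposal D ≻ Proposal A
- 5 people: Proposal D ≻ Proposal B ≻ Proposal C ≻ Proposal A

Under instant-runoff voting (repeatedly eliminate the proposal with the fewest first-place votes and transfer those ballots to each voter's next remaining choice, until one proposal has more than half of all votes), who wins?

Round 1: Proposal A 0, Proposal B 10, Proposal C 12, Proposal D 15. Proposal A eliminated.
Round 2: Proposal B 10, Proposal C 12, Proposal D 15. Proposal B eliminated.
Round 3: Proposal C 22, Proposal D 15. Proposal C has a majority (≥19).

Proposal C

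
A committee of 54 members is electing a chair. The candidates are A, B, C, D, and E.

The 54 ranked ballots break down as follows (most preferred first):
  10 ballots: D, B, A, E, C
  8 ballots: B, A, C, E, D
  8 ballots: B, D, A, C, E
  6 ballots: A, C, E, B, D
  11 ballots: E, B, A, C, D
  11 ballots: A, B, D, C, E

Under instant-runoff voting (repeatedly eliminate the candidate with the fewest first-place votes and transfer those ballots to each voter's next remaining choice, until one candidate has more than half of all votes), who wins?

Round 1: A 17, B 16, C 0, D 10, E 11. C eliminated.
Round 2: A 17, B 16, D 10, E 11. D eliminated.
Round 3: A 17, B 26, E 11. E eliminated.
Round 4: A 17, B 37. B has a majority (≥28).

B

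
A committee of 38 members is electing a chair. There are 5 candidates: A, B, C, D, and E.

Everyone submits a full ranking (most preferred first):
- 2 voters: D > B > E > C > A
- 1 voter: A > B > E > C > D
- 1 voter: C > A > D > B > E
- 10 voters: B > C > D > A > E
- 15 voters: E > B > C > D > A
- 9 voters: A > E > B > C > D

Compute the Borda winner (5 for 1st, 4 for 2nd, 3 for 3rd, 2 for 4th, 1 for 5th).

B

A: 2×1 + 1×5 + 1×4 + 10×2 + 15×1 + 9×5 = 91
B: 2×4 + 1×4 + 1×2 + 10×5 + 15×4 + 9×3 = 151
C: 2×2 + 1×2 + 1×5 + 10×4 + 15×3 + 9×2 = 114
D: 2×5 + 1×1 + 1×3 + 10×3 + 15×2 + 9×1 = 83
E: 2×3 + 1×3 + 1×1 + 10×1 + 15×5 + 9×4 = 131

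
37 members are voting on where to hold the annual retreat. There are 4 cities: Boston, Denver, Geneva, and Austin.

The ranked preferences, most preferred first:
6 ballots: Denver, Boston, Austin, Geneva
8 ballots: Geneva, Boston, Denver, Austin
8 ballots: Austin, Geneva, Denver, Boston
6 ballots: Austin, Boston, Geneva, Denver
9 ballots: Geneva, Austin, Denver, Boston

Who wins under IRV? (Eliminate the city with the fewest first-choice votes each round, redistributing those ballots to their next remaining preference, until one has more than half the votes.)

Austin

Round 1: Boston 0, Denver 6, Geneva 17, Austin 14. Boston eliminated.
Round 2: Denver 6, Geneva 17, Austin 14. Denver eliminated.
Round 3: Geneva 17, Austin 20. Austin has a majority (≥19).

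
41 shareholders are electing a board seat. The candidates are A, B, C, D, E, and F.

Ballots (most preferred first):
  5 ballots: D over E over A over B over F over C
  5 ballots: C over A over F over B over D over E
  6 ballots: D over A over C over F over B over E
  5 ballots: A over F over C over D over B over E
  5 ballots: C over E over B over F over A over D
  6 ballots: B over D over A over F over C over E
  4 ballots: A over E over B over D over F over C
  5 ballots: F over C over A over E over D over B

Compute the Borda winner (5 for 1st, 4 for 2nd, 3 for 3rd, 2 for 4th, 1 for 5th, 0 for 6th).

A

A: 5×3 + 5×4 + 6×4 + 5×5 + 5×1 + 6×3 + 4×5 + 5×3 = 142
B: 5×2 + 5×2 + 6×1 + 5×1 + 5×3 + 6×5 + 4×3 + 5×0 = 88
C: 5×0 + 5×5 + 6×3 + 5×3 + 5×5 + 6×1 + 4×0 + 5×4 = 109
D: 5×5 + 5×1 + 6×5 + 5×2 + 5×0 + 6×4 + 4×2 + 5×1 = 107
E: 5×4 + 5×0 + 6×0 + 5×0 + 5×4 + 6×0 + 4×4 + 5×2 = 66
F: 5×1 + 5×3 + 6×2 + 5×4 + 5×2 + 6×2 + 4×1 + 5×5 = 103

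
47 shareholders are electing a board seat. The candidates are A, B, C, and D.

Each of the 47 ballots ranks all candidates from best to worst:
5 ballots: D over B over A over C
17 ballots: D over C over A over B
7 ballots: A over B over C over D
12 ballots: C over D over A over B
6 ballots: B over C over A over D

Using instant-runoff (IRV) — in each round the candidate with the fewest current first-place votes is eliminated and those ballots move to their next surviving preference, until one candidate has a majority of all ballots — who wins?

Round 1: A 7, B 6, C 12, D 22. B eliminated.
Round 2: A 7, C 18, D 22. A eliminated.
Round 3: C 25, D 22. C has a majority (≥24).

C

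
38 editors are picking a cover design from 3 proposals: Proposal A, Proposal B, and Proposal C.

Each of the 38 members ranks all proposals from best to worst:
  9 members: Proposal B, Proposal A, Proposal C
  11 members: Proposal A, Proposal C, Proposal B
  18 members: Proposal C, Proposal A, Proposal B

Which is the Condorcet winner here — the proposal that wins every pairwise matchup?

Proposal A

Proposal A vs Proposal B: 29–9
Proposal A vs Proposal C: 20–18
Proposal A beats every other proposal.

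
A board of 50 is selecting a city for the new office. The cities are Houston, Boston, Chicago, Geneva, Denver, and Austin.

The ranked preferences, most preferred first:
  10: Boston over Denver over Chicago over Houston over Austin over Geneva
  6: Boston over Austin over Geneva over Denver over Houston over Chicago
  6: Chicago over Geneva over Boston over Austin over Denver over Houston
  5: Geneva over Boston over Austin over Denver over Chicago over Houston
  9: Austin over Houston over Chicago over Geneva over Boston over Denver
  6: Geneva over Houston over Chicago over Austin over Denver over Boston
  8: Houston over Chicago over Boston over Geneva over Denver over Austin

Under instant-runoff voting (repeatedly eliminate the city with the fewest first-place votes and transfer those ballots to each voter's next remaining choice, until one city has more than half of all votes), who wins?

Round 1: Houston 8, Boston 16, Chicago 6, Geneva 11, Denver 0, Austin 9. Denver eliminated.
Round 2: Houston 8, Boston 16, Chicago 6, Geneva 11, Austin 9. Chicago eliminated.
Round 3: Houston 8, Boston 16, Geneva 17, Austin 9. Houston eliminated.
Round 4: Boston 24, Geneva 17, Austin 9. Austin eliminated.
Round 5: Boston 24, Geneva 26. Geneva has a majority (≥26).

Geneva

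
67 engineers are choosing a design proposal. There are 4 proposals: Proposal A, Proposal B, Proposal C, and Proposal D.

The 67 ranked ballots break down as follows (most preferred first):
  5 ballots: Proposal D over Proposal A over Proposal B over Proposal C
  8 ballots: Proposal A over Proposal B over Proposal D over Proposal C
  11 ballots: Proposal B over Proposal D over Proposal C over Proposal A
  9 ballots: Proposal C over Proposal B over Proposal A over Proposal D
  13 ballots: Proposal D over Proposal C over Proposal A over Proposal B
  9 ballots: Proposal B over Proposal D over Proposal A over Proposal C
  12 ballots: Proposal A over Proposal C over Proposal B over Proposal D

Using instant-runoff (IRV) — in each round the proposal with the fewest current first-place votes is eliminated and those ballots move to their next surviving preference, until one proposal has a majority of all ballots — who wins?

Round 1: Proposal A 20, Proposal B 20, Proposal C 9, Proposal D 18. Proposal C eliminated.
Round 2: Proposal A 20, Proposal B 29, Proposal D 18. Proposal D eliminated.
Round 3: Proposal A 38, Proposal B 29. Proposal A has a majority (≥34).

Proposal A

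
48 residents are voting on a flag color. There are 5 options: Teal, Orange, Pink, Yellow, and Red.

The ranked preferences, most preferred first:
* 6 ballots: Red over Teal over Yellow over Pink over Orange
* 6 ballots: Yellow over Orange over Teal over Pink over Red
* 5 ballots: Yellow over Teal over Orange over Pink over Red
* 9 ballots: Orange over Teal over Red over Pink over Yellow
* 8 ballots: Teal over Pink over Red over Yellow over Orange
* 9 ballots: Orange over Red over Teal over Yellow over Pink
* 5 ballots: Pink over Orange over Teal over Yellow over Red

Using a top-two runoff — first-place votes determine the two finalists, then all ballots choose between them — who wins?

Yellow

Round 1 first-place votes: Teal 8, Orange 18, Pink 5, Yellow 11, Red 6. Orange and Yellow advance.
Runoff: Orange is ranked above Yellow on 23 ballots, Yellow above Orange on 25.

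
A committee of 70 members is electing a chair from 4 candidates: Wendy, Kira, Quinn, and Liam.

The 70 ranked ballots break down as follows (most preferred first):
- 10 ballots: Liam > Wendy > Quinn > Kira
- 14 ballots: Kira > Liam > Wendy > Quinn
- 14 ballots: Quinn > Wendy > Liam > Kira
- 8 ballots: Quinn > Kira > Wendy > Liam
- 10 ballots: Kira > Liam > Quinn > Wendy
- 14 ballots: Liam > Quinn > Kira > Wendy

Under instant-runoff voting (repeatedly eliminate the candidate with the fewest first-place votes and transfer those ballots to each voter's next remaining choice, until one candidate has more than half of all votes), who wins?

Liam

Round 1: Wendy 0, Kira 24, Quinn 22, Liam 24. Wendy eliminated.
Round 2: Kira 24, Quinn 22, Liam 24. Quinn eliminated.
Round 3: Kira 32, Liam 38. Liam has a majority (≥36).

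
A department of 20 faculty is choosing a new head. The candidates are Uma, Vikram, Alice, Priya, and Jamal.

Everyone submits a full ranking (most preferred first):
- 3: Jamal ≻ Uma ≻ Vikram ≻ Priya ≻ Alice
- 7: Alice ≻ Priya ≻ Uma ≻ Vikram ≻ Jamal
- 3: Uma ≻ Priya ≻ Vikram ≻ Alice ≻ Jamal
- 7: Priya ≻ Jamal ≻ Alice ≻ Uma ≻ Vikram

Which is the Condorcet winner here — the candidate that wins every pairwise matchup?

Priya vs Uma: 14–6
Priya vs Vikram: 17–3
Priya vs Alice: 13–7
Priya vs Jamal: 17–3
Priya beats every other candidate.

Priya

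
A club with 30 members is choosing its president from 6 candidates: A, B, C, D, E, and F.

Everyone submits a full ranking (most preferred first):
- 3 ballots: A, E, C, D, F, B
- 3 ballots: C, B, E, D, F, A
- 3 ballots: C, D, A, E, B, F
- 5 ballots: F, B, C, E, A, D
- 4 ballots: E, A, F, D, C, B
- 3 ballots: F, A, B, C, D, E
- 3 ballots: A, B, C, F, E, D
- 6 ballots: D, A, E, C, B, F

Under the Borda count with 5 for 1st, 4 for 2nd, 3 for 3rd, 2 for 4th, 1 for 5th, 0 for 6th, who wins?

A

A: 3×5 + 3×0 + 3×3 + 5×1 + 4×4 + 3×4 + 3×5 + 6×4 = 96
B: 3×0 + 3×4 + 3×1 + 5×4 + 4×0 + 3×3 + 3×4 + 6×1 = 62
C: 3×3 + 3×5 + 3×5 + 5×3 + 4×1 + 3×2 + 3×3 + 6×2 = 85
D: 3×2 + 3×2 + 3×4 + 5×0 + 4×2 + 3×1 + 3×0 + 6×5 = 65
E: 3×4 + 3×3 + 3×2 + 5×2 + 4×5 + 3×0 + 3×1 + 6×3 = 78
F: 3×1 + 3×1 + 3×0 + 5×5 + 4×3 + 3×5 + 3×2 + 6×0 = 64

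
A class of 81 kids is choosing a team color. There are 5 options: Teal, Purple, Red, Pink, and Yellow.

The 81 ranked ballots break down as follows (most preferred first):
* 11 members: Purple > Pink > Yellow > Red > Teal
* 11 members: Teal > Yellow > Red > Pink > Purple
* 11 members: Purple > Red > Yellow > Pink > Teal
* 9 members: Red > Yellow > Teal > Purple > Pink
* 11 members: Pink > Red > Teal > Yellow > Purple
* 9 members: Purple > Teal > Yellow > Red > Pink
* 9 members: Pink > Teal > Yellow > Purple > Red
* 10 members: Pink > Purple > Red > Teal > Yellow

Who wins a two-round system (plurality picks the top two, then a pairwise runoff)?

Round 1 first-place votes: Teal 11, Purple 31, Red 9, Pink 30, Yellow 0. Purple and Pink advance.
Runoff: Purple is ranked above Pink on 40 ballots, Pink above Purple on 41.

Pink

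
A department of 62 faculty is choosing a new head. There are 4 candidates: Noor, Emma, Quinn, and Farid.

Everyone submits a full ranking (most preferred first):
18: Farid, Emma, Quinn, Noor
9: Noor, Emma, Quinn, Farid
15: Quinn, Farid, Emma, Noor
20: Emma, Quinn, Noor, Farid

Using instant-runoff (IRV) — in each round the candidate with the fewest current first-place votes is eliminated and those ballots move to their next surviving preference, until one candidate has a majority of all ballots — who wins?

Round 1: Noor 9, Emma 20, Quinn 15, Farid 18. Noor eliminated.
Round 2: Emma 29, Quinn 15, Farid 18. Quinn eliminated.
Round 3: Emma 29, Farid 33. Farid has a majority (≥32).

Farid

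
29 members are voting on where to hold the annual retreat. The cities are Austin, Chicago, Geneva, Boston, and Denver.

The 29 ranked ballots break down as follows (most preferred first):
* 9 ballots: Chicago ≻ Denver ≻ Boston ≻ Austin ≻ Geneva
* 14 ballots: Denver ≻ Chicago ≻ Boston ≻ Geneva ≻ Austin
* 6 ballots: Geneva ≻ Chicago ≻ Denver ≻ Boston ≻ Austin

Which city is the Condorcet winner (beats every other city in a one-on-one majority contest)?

Chicago

Chicago vs Austin: 29–0
Chicago vs Geneva: 23–6
Chicago vs Boston: 29–0
Chicago vs Denver: 15–14
Chicago beats every other city.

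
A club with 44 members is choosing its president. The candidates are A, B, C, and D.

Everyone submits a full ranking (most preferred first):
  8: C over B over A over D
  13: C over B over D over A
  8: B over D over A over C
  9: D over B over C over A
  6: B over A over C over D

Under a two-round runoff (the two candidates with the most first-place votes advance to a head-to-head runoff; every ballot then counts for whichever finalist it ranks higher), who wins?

B

Round 1 first-place votes: A 0, B 14, C 21, D 9. C and B advance.
Runoff: C is ranked above B on 21 ballots, B above C on 23.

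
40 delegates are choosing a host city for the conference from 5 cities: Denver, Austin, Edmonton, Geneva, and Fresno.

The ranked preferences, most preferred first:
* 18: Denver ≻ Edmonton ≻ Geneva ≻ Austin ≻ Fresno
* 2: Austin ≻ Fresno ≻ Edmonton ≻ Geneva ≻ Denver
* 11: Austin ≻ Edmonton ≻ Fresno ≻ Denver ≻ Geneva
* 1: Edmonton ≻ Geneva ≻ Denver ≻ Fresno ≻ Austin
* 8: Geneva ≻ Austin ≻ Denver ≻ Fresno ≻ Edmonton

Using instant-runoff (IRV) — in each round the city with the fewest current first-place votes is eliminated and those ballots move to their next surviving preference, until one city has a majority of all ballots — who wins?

Round 1: Denver 18, Austin 13, Edmonton 1, Geneva 8, Fresno 0. Fresno eliminated.
Round 2: Denver 18, Austin 13, Edmonton 1, Geneva 8. Edmonton eliminated.
Round 3: Denver 18, Austin 13, Geneva 9. Geneva eliminated.
Round 4: Denver 19, Austin 21. Austin has a majority (≥21).

Austin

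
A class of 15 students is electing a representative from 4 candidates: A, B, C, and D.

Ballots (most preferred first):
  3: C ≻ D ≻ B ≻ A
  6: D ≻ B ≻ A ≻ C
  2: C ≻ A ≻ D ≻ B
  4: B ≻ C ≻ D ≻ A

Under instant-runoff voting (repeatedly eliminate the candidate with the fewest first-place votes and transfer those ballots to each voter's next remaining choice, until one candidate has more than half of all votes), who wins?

C

Round 1: A 0, B 4, C 5, D 6. A eliminated.
Round 2: B 4, C 5, D 6. B eliminated.
Round 3: C 9, D 6. C has a majority (≥8).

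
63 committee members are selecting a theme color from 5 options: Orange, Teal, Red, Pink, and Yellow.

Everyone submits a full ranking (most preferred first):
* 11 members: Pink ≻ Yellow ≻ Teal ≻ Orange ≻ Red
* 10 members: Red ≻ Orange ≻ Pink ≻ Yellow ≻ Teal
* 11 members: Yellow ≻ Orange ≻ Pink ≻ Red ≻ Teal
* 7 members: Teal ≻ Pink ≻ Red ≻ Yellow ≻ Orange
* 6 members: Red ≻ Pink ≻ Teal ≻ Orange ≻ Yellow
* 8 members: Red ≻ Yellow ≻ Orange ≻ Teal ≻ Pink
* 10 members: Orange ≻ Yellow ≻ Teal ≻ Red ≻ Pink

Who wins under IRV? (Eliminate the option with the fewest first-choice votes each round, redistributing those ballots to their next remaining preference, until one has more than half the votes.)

Round 1: Orange 10, Teal 7, Red 24, Pink 11, Yellow 11. Teal eliminated.
Round 2: Orange 10, Red 24, Pink 18, Yellow 11. Orange eliminated.
Round 3: Red 24, Pink 18, Yellow 21. Pink eliminated.
Round 4: Red 31, Yellow 32. Yellow has a majority (≥32).

Yellow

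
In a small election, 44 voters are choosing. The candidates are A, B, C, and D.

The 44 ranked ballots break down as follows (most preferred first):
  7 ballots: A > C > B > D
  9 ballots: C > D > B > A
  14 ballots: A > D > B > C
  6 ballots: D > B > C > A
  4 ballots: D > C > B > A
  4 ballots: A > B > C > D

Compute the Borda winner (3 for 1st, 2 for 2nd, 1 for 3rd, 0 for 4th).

A: 7×3 + 9×0 + 14×3 + 6×0 + 4×0 + 4×3 = 75
B: 7×1 + 9×1 + 14×1 + 6×2 + 4×1 + 4×2 = 54
C: 7×2 + 9×3 + 14×0 + 6×1 + 4×2 + 4×1 = 59
D: 7×0 + 9×2 + 14×2 + 6×3 + 4×3 + 4×0 = 76

D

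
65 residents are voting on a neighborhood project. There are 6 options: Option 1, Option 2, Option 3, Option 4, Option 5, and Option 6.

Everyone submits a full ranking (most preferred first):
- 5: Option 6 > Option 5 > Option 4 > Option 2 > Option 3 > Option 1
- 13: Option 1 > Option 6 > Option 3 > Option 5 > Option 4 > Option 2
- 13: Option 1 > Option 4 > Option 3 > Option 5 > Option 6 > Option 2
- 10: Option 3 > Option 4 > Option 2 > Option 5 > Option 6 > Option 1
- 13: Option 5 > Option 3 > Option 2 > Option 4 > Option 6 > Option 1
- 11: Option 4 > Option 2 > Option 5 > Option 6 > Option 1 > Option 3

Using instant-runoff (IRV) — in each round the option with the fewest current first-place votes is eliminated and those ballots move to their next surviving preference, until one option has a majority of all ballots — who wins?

Round 1: Option 1 26, Option 2 0, Option 3 10, Option 4 11, Option 5 13, Option 6 5. Option 2 eliminated.
Round 2: Option 1 26, Option 3 10, Option 4 11, Option 5 13, Option 6 5. Option 6 eliminated.
Round 3: Option 1 26, Option 3 10, Option 4 11, Option 5 18. Option 3 eliminated.
Round 4: Option 1 26, Option 4 21, Option 5 18. Option 5 eliminated.
Round 5: Option 1 26, Option 4 39. Option 4 has a majority (≥33).

Option 4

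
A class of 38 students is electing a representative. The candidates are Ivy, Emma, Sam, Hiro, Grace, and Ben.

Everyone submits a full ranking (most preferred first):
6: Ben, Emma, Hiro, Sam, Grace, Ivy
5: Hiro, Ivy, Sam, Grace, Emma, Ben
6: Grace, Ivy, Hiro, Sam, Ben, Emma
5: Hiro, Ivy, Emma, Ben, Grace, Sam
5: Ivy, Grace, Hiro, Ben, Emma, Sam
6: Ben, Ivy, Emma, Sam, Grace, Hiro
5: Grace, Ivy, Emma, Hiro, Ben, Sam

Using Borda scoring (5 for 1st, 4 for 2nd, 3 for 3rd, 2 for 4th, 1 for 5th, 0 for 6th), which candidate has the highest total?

Ivy: 6×0 + 5×4 + 6×4 + 5×4 + 5×5 + 6×4 + 5×4 = 133
Emma: 6×4 + 5×1 + 6×0 + 5×3 + 5×1 + 6×3 + 5×3 = 82
Sam: 6×2 + 5×3 + 6×2 + 5×0 + 5×0 + 6×2 + 5×0 = 51
Hiro: 6×3 + 5×5 + 6×3 + 5×5 + 5×3 + 6×0 + 5×2 = 111
Grace: 6×1 + 5×2 + 6×5 + 5×1 + 5×4 + 6×1 + 5×5 = 102
Ben: 6×5 + 5×0 + 6×1 + 5×2 + 5×2 + 6×5 + 5×1 = 91

Ivy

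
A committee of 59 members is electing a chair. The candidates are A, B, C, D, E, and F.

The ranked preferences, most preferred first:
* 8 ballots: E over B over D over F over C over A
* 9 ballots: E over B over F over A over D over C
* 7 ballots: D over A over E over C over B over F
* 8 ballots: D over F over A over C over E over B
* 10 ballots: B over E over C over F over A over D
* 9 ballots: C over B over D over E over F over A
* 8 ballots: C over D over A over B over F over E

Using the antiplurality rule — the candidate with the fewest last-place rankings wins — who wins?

Last-place votes: A 17, B 8, C 9, D 10, E 8, F 7.

F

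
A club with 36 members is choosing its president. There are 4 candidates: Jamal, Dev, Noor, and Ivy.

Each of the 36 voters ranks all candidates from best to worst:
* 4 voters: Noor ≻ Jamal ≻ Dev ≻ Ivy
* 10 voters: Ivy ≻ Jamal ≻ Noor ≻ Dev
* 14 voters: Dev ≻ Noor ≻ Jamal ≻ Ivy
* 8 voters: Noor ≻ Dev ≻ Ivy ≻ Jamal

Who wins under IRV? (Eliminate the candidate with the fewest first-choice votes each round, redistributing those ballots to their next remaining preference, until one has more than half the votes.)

Noor

Round 1: Jamal 0, Dev 14, Noor 12, Ivy 10. Jamal eliminated.
Round 2: Dev 14, Noor 12, Ivy 10. Ivy eliminated.
Round 3: Dev 14, Noor 22. Noor has a majority (≥19).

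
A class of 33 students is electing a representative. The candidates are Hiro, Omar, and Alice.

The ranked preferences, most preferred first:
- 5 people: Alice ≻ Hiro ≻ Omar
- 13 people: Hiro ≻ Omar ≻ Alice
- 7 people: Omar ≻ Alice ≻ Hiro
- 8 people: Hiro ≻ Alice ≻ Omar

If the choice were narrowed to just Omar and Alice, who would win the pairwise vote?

Omar is ranked above Alice on 20 ballots; Alice above Omar on 13.

Omar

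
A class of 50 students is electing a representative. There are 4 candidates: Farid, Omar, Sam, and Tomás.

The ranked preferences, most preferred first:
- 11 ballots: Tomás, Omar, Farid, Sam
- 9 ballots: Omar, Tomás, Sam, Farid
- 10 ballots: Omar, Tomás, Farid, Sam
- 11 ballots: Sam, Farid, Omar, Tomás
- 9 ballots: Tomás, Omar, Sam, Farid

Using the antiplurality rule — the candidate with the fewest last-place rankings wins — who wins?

Last-place votes: Farid 18, Omar 0, Sam 21, Tomás 11.

Omar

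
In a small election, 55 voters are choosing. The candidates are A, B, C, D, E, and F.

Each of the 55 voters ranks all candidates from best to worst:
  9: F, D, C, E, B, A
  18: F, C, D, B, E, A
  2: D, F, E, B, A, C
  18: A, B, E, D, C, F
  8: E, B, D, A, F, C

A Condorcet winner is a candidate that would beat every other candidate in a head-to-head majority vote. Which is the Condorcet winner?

D

D vs A: 37–18
D vs B: 29–26
D vs C: 37–18
D vs E: 29–26
D vs F: 28–27
D beats every other candidate.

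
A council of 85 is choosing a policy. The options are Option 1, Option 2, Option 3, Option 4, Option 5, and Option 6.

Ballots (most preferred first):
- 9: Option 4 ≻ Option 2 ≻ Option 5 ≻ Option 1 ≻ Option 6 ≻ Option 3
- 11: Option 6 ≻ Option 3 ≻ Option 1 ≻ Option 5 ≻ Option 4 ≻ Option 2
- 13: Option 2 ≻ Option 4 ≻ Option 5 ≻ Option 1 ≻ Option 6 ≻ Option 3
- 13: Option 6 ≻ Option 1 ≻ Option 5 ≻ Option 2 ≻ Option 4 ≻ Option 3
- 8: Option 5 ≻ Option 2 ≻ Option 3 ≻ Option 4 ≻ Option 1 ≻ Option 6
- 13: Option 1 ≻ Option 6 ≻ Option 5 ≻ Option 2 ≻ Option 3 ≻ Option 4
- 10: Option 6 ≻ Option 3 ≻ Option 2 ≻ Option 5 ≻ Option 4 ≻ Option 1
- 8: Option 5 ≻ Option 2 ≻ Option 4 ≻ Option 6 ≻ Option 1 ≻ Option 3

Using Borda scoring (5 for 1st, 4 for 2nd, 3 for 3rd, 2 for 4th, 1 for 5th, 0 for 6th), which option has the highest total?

Option 5

Option 1: 9×2 + 11×3 + 13×2 + 13×4 + 8×1 + 13×5 + 10×0 + 8×1 = 210
Option 2: 9×4 + 11×0 + 13×5 + 13×2 + 8×4 + 13×2 + 10×3 + 8×4 = 247
Option 3: 9×0 + 11×4 + 13×0 + 13×0 + 8×3 + 13×1 + 10×4 + 8×0 = 121
Option 4: 9×5 + 11×1 + 13×4 + 13×1 + 8×2 + 13×0 + 10×1 + 8×3 = 171
Option 5: 9×3 + 11×2 + 13×3 + 13×3 + 8×5 + 13×3 + 10×2 + 8×5 = 266
Option 6: 9×1 + 11×5 + 13×1 + 13×5 + 8×0 + 13×4 + 10×5 + 8×2 = 260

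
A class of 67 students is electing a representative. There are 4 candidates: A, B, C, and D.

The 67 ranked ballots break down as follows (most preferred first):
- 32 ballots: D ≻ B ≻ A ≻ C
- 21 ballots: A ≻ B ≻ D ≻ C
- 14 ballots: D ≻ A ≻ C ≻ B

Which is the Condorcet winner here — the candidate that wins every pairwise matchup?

D

D vs A: 46–21
D vs B: 46–21
D vs C: 67–0
D beats every other candidate.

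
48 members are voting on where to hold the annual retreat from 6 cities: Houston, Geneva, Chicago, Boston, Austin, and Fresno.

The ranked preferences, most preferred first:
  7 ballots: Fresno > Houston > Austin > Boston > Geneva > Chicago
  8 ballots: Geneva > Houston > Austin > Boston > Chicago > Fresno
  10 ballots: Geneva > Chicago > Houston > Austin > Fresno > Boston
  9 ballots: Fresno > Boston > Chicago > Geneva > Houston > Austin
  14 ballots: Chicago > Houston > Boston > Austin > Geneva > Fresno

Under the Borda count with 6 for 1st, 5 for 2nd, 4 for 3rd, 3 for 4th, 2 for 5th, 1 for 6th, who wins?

Houston: 7×5 + 8×5 + 10×4 + 9×2 + 14×5 = 203
Geneva: 7×2 + 8×6 + 10×6 + 9×3 + 14×2 = 177
Chicago: 7×1 + 8×2 + 10×5 + 9×4 + 14×6 = 193
Boston: 7×3 + 8×3 + 10×1 + 9×5 + 14×4 = 156
Austin: 7×4 + 8×4 + 10×3 + 9×1 + 14×3 = 141
Fresno: 7×6 + 8×1 + 10×2 + 9×6 + 14×1 = 138

Houston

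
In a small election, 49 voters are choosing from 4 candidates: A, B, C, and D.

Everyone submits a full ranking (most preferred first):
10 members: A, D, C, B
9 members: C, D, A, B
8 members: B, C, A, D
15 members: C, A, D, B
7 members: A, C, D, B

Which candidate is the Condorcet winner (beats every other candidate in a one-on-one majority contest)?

C vs A: 32–17
C vs B: 41–8
C vs D: 39–10
C beats every other candidate.

C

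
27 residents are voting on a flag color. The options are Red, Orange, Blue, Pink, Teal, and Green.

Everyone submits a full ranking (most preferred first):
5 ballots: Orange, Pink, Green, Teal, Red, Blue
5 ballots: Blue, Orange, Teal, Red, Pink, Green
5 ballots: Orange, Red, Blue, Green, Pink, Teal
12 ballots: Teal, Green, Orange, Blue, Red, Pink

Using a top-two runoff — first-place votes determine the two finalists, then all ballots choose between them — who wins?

Orange

Round 1 first-place votes: Red 0, Orange 10, Blue 5, Pink 0, Teal 12, Green 0. Teal and Orange advance.
Runoff: Teal is ranked above Orange on 12 ballots, Orange above Teal on 15.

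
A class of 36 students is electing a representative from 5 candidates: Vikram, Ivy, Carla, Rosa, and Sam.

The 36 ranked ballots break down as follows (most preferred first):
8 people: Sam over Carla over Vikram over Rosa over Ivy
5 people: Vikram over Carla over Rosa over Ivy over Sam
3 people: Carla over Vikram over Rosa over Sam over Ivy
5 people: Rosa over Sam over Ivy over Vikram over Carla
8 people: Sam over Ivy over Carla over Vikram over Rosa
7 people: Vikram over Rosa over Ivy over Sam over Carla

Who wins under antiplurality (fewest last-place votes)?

Vikram

Last-place votes: Vikram 0, Ivy 11, Carla 12, Rosa 8, Sam 5.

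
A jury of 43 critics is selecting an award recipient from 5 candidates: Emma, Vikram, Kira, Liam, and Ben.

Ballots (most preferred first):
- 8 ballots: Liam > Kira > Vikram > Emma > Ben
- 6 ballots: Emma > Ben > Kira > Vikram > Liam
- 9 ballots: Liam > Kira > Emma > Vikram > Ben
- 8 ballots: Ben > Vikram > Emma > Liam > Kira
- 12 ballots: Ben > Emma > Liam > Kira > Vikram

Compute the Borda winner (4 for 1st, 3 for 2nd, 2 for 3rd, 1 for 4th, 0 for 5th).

Emma: 8×1 + 6×4 + 9×2 + 8×2 + 12×3 = 102
Vikram: 8×2 + 6×1 + 9×1 + 8×3 + 12×0 = 55
Kira: 8×3 + 6×2 + 9×3 + 8×0 + 12×1 = 75
Liam: 8×4 + 6×0 + 9×4 + 8×1 + 12×2 = 100
Ben: 8×0 + 6×3 + 9×0 + 8×4 + 12×4 = 98

Emma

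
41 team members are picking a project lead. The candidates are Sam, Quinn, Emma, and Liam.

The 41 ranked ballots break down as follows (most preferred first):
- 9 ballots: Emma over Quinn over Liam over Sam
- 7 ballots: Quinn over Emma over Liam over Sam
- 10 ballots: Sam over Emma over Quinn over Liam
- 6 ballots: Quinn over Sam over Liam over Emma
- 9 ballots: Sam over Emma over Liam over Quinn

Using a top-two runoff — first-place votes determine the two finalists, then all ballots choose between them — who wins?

Round 1 first-place votes: Sam 19, Quinn 13, Emma 9, Liam 0. Sam and Quinn advance.
Runoff: Sam is ranked above Quinn on 19 ballots, Quinn above Sam on 22.

Quinn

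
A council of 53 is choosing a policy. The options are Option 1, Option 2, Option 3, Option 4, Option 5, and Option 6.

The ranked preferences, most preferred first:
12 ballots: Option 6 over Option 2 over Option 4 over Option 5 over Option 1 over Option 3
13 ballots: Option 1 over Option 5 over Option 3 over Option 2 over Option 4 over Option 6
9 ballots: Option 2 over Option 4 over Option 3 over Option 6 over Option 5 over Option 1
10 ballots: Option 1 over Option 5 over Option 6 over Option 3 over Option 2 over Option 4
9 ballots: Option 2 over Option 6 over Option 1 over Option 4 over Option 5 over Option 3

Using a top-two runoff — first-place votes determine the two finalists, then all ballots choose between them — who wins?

Option 2

Round 1 first-place votes: Option 1 23, Option 2 18, Option 3 0, Option 4 0, Option 5 0, Option 6 12. Option 1 and Option 2 advance.
Runoff: Option 1 is ranked above Option 2 on 23 ballots, Option 2 above Option 1 on 30.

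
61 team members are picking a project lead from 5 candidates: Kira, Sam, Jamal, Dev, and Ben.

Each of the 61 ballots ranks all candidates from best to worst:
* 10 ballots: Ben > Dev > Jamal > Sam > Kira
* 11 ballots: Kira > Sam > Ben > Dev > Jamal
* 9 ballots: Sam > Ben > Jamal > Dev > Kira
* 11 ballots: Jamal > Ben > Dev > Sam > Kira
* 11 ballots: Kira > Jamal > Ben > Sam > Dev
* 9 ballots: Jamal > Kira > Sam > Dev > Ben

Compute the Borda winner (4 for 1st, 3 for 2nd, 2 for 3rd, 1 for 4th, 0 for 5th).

Jamal

Kira: 10×0 + 11×4 + 9×0 + 11×0 + 11×4 + 9×3 = 115
Sam: 10×1 + 11×3 + 9×4 + 11×1 + 11×1 + 9×2 = 119
Jamal: 10×2 + 11×0 + 9×2 + 11×4 + 11×3 + 9×4 = 151
Dev: 10×3 + 11×1 + 9×1 + 11×2 + 11×0 + 9×1 = 81
Ben: 10×4 + 11×2 + 9×3 + 11×3 + 11×2 + 9×0 = 144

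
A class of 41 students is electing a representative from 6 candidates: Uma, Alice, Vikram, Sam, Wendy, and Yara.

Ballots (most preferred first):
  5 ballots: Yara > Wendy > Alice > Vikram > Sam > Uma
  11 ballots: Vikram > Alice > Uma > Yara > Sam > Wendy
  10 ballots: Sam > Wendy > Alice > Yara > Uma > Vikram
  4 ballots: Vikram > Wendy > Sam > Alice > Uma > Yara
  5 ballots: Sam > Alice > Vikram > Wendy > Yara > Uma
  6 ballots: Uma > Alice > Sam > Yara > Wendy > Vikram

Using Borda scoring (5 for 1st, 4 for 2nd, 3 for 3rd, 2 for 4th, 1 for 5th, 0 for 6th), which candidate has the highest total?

Uma: 5×0 + 11×3 + 10×1 + 4×1 + 5×0 + 6×5 = 77
Alice: 5×3 + 11×4 + 10×3 + 4×2 + 5×4 + 6×4 = 141
Vikram: 5×2 + 11×5 + 10×0 + 4×5 + 5×3 + 6×0 = 100
Sam: 5×1 + 11×1 + 10×5 + 4×3 + 5×5 + 6×3 = 121
Wendy: 5×4 + 11×0 + 10×4 + 4×4 + 5×2 + 6×1 = 92
Yara: 5×5 + 11×2 + 10×2 + 4×0 + 5×1 + 6×2 = 84

Alice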